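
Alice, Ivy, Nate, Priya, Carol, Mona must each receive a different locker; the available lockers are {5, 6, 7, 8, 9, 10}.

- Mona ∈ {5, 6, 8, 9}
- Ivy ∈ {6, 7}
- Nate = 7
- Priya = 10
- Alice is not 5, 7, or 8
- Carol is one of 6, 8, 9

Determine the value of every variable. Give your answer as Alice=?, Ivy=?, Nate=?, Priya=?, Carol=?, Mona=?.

Nate must be 7 (only option left). So Ivy can't be 7.
That leaves Priya = 10. Eliminate 10 elsewhere: Alice.
That leaves Ivy = 6. Strike 6 from Alice, Carol, Mona.
Alice's domain is down to {9}, so Alice = 9. So Carol, Mona can't be 9.
Carol must be 8 (only option left). Eliminate 8 elsewhere: Mona.
Mona's domain is down to {5}, so Mona = 5.

Alice=9, Ivy=6, Nate=7, Priya=10, Carol=8, Mona=5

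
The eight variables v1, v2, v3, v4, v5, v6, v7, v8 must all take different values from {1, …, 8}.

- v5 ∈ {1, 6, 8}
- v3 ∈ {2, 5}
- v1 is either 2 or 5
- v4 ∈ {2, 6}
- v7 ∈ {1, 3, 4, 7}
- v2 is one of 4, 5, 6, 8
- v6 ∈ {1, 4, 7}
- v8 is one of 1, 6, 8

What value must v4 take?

6

Among the 8 variables, 3 fits only v7 (and all 8 values in {1, 2, 3, 4, 5, 6, 7, 8} must be used), so v7 = 3.
The 7 still-open variables draw from only 7 values {1, 2, 4, 5, 6, 7, 8}, so each is used; only v6 can be 7, hence v6 = 7.
Among the 6 still-open variables, 4 fits only v2 (and all 6 values in {1, 2, 4, 5, 6, 8} must be used), so v2 = 4.
The 2 variables v1 and v3 are confined to {2, 5}, which locks those values in; drop them from v4.
So v4 = 6.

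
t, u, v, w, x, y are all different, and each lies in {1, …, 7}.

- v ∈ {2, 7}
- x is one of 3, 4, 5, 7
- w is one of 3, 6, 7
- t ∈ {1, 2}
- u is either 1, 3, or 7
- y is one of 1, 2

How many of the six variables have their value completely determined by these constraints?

t and y between them cover only {1, 2} — a naked pair. Remove those values from u, v.
That leaves v = 7. Remove 7 from u, w, x.
u's domain is down to {3}, so u = 3. Eliminate 3 elsewhere: w, x.
w's domain is down to {6}, so w = 6.
Determined: u=3, v=7, w=6. The other variables each still have more than one consistent value. That makes 3.

3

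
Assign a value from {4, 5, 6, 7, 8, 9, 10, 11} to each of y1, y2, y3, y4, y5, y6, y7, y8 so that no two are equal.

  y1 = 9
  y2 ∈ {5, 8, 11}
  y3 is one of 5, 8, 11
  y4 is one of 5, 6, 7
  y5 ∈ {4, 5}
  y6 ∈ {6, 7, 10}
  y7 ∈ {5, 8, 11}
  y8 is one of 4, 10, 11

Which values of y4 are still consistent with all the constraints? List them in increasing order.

y1's domain is down to {9}, so y1 = 9.
y2, y3, y7 between them cover only {5, 8, 11} — a naked triple. Remove those values from y4, y5, y8.
y5's domain is down to {4}, so y5 = 4. Strike 4 from y8.
y8 has just one choice, so y8 = 10. Eliminate 10 elsewhere: y6.
No further eliminations apply; y4 can still be any of 6, 7.

6, 7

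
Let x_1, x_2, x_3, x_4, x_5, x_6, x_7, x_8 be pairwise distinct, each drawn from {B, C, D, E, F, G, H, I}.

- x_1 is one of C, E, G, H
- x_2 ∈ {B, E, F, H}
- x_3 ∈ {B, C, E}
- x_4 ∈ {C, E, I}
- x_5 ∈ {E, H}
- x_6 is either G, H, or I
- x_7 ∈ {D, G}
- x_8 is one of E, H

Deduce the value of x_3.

The 8 variables draw from only 8 values {B, C, D, E, F, G, H, I}, so each is used; only x_7 can be D, hence x_7 = D.
The 7 still-open variables draw from only 7 values {B, C, E, F, G, H, I}, so each is used; only x_2 can be F, hence x_2 = F.
Among the 6 still-open variables, B fits only x_3 (and all 6 values in {B, C, E, G, H, I} must be used), so x_3 = B.

B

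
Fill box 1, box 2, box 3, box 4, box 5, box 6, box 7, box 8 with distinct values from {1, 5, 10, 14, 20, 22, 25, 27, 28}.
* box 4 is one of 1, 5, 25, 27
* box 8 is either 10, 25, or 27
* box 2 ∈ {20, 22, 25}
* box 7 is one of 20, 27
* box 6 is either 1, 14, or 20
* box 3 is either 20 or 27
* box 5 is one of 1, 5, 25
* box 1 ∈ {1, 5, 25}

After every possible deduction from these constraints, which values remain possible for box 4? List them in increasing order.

The 8 variables draw from only 8 values {1, 5, 10, 14, 20, 22, 25, 27}, so each is used; only box 8 can be 10, hence box 8 = 10.
The 7 still-open variables draw from only 7 values {1, 5, 14, 20, 22, 25, 27}, so each is used; only box 6 can be 14, hence box 6 = 14.
Among the 6 still-open variables, 22 fits only box 2 (and all 6 values in {1, 5, 20, 22, 25, 27} must be used), so box 2 = 22.
box 3 and box 7 share exactly the 2 values {20, 27}; by pigeonhole those values go to them, so strike 20, 27 from box 4.
No further eliminations apply; box 4 can still be any of 1, 5, 25.

1, 5, 25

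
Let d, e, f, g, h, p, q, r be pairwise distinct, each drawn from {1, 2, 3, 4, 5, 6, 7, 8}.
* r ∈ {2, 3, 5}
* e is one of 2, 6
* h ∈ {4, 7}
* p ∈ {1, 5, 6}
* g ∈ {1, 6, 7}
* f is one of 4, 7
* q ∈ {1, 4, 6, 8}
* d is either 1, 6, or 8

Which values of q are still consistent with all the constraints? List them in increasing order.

Among the 8 variables, 3 fits only r (and all 8 values in {1, 2, 3, 4, 5, 6, 7, 8} must be used), so r = 3.
The 7 still-open variables together cover exactly {1, 2, 4, 5, 6, 7, 8} — 7 values for 7 variables — and 2 appears only in e's list, so e = 2.
Among the 6 still-open variables, 5 fits only p (and all 6 values in {1, 4, 5, 6, 7, 8} must be used), so p = 5.
f and h between them cover only {4, 7} — a naked pair. Remove those values from g, q.
No further eliminations apply; q can still be any of 1, 6, 8.

1, 6, 8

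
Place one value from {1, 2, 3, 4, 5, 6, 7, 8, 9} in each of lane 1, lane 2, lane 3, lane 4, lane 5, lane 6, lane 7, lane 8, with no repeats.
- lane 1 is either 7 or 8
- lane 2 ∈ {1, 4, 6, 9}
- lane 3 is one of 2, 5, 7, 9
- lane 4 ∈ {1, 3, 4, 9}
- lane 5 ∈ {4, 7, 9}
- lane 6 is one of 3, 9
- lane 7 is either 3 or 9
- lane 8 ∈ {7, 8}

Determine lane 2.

The 2 variables lane 1 and lane 8 are confined to {7, 8}, which locks those values in; drop them from lane 3, lane 5.
lane 6 and lane 7 share exactly the 2 values {3, 9}; by pigeonhole those values go to them, so strike 3, 9 from lane 2, lane 3, lane 4, lane 5.
lane 5 must be 4 (only option left). So lane 2, lane 4 can't be 4.
lane 4 has just one choice, so lane 4 = 1. So lane 2 can't be 1.
So lane 2 = 6.

6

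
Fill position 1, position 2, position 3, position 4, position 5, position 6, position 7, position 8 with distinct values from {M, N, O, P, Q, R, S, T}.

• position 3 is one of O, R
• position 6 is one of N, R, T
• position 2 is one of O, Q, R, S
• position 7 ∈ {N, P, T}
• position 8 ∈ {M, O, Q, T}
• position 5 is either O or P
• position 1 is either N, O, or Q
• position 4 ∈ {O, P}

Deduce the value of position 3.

R

The 8 variables draw from only 8 values {M, N, O, P, Q, R, S, T}, so each is used; only position 8 can be M, hence position 8 = M.
The 7 still-open variables together cover exactly {N, O, P, Q, R, S, T} — 7 values for 7 variables — and S appears only in position 2's list, so position 2 = S.
Among the 6 still-open variables, Q fits only position 1 (and all 6 values in {N, O, P, Q, R, T} must be used), so position 1 = Q.
position 4 and position 5 share exactly the 2 values {O, P}; by pigeonhole those values go to them, so strike O, P from position 3, position 7.
So position 3 = R.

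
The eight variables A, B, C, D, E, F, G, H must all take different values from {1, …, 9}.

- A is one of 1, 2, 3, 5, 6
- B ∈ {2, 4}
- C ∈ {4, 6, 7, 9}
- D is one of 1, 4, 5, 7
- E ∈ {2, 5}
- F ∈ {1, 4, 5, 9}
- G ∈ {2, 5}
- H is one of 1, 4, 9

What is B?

4

The 8 variables together cover exactly {1, 2, 3, 4, 5, 6, 7, 9} — 8 values for 8 variables — and 3 appears only in A's list, so A = 3.
The 7 still-open variables draw from only 7 values {1, 2, 4, 5, 6, 7, 9}, so each is used; only C can be 6, hence C = 6.
The 6 still-open variables draw from only 6 values {1, 2, 4, 5, 7, 9}, so each is used; only D can be 7, hence D = 7.
E and G share exactly the 2 values {2, 5}; by pigeonhole those values go to them, so strike 2, 5 from B, F.
So B = 4.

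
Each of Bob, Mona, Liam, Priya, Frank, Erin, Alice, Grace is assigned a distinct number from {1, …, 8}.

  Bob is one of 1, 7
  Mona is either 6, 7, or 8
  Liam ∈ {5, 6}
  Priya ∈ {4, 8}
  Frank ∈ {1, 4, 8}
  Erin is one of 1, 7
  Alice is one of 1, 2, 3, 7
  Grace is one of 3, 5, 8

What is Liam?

5

Among the 8 variables, 2 fits only Alice (and all 8 values in {1, 2, 3, 4, 5, 6, 7, 8} must be used), so Alice = 2.
Among the 7 still-open variables, 3 fits only Grace (and all 7 values in {1, 3, 4, 5, 6, 7, 8} must be used), so Grace = 3.
The 6 still-open variables draw from only 6 values {1, 4, 5, 6, 7, 8}, so each is used; only Liam can be 5, hence Liam = 5.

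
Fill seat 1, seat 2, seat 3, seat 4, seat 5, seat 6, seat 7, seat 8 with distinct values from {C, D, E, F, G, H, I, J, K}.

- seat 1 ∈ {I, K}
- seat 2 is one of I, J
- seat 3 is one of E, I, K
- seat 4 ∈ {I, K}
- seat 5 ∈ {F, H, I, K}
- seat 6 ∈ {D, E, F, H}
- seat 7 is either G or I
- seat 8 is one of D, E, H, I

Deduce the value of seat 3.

The 8 variables together cover exactly {D, E, F, G, H, I, J, K} — 8 values for 8 variables — and G appears only in seat 7's list, so seat 7 = G.
The 7 still-open variables together cover exactly {D, E, F, H, I, J, K} — 7 values for 7 variables — and J appears only in seat 2's list, so seat 2 = J.
seat 1 and seat 4 share exactly the 2 values {I, K}; by pigeonhole those values go to them, so strike I, K from seat 3, seat 5, seat 8.
So seat 3 = E.

E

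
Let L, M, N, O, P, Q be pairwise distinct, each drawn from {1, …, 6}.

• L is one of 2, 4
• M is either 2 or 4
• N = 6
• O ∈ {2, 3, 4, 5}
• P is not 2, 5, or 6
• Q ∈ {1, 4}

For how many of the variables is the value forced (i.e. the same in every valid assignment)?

N's domain is down to {6}, so N = 6.
Among the 5 still-open variables, 5 fits only O (and all 5 values in {1, 2, 3, 4, 5} must be used), so O = 5.
Among the 4 still-open variables, 3 fits only P (and all 4 values in {1, 2, 3, 4} must be used), so P = 3.
The 3 still-open variables draw from only 3 values {1, 2, 4}, so each is used; only Q can be 1, hence Q = 1.
Determined: N=6, O=5, P=3, Q=1. The other variables each still have more than one consistent value. That makes 4.

4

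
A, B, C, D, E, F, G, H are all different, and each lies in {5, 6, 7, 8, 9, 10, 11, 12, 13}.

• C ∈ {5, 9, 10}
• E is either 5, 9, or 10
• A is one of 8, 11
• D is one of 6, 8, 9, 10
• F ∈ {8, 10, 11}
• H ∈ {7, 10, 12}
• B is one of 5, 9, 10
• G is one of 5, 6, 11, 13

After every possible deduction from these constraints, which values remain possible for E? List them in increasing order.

5, 9, 10

B, C, E between them cover only {5, 9, 10} — a naked triple. Remove those values from D, F, G, H.
A and F between them cover only {8, 11} — a naked pair. Remove those values from D, G.
D's domain is down to {6}, so D = 6. Eliminate 6 elsewhere: G.
G has just one choice, so G = 13.
No further eliminations apply; E can still be any of 5, 9, 10.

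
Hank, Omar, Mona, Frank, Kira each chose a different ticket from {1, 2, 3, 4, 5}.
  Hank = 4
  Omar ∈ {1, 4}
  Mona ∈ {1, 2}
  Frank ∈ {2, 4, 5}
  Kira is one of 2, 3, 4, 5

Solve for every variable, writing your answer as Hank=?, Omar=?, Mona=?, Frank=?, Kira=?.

Hank=4, Omar=1, Mona=2, Frank=5, Kira=3

Hank has just one choice, so Hank = 4. Eliminate 4 elsewhere: Omar, Frank, Kira.
Omar has just one choice, so Omar = 1. Remove 1 from Mona.
That leaves Mona = 2. Remove 2 from Frank, Kira.
Frank must be 5 (only option left). So Kira can't be 5.
That leaves Kira = 3.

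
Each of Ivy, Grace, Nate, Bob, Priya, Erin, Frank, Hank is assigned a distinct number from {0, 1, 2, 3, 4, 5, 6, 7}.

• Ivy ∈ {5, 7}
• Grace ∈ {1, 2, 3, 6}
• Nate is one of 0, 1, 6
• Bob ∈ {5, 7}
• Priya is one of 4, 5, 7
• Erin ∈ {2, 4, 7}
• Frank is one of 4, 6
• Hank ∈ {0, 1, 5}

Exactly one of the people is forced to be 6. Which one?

Frank

The 8 variables draw from only 8 values {0, 1, 2, 3, 4, 5, 6, 7}, so each is used; only Grace can be 3, hence Grace = 3.
The 7 still-open variables together cover exactly {0, 1, 2, 4, 5, 6, 7} — 7 values for 7 variables — and 2 appears only in Erin's list, so Erin = 2.
Ivy and Bob share exactly the 2 values {5, 7}; by pigeonhole those values go to them, so strike 5, 7 from Priya, Hank.
Priya has just one choice, so Priya = 4. Eliminate 4 elsewhere: Frank.
So 6 goes to Frank.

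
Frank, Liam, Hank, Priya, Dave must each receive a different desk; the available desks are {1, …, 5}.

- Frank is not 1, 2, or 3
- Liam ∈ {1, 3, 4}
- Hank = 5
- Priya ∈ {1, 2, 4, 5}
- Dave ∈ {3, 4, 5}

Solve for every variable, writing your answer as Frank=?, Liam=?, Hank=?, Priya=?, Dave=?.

Frank=4, Liam=1, Hank=5, Priya=2, Dave=3

Hank must be 5 (only option left). Strike 5 from Frank, Priya, Dave.
Frank's domain is down to {4}, so Frank = 4. So Liam, Priya, Dave can't be 4.
Dave must be 3 (only option left). So Liam can't be 3.
That leaves Liam = 1. Eliminate 1 elsewhere: Priya.
That leaves Priya = 2.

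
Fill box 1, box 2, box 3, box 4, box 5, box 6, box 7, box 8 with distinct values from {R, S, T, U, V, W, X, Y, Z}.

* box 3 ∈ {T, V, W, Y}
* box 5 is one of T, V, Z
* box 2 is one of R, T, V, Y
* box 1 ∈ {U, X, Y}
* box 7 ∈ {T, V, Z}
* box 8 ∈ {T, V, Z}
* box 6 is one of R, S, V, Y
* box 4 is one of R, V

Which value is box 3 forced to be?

W

box 5, box 7, box 8 between them cover only {T, V, Z} — a naked triple. Remove those values from box 2, box 3, box 4, box 6.
box 4 must be R (only option left). So box 2, box 6 can't be R.
box 2's domain is down to {Y}, so box 2 = Y. Eliminate Y elsewhere: box 1, box 3, box 6.
So box 3 = W.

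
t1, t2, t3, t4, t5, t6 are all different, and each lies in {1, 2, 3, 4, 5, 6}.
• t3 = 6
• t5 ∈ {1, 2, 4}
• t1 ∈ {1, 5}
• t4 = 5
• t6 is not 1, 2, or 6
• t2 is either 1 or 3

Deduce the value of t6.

t3 has just one choice, so t3 = 6.
That leaves t4 = 5. Eliminate 5 elsewhere: t1, t6.
That leaves t1 = 1. Eliminate 1 elsewhere: t2, t5.
t2 must be 3 (only option left). Eliminate 3 elsewhere: t6.
So t6 = 4.

4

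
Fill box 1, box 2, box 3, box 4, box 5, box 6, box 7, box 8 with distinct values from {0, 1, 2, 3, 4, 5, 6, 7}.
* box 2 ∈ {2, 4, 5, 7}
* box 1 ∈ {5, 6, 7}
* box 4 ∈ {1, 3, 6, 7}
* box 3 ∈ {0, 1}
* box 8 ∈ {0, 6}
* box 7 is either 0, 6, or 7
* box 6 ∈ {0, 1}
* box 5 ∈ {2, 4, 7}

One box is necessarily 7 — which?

The 8 variables together cover exactly {0, 1, 2, 3, 4, 5, 6, 7} — 8 values for 8 variables — and 3 appears only in box 4's list, so box 4 = 3.
The 2 variables box 3 and box 6 are confined to {0, 1}, which locks those values in; drop them from box 7, box 8.
That leaves box 8 = 6. So box 1, box 7 can't be 6.

box 7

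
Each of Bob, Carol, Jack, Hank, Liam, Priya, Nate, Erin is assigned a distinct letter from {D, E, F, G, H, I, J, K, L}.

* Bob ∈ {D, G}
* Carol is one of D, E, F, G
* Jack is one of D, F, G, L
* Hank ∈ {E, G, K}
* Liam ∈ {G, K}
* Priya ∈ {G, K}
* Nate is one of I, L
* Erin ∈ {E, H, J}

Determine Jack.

L

The 2 variables Liam and Priya are confined to {G, K}, which locks those values in; drop them from Bob, Carol, Jack, Hank.
That leaves Bob = D. Eliminate D elsewhere: Carol, Jack.
That leaves Hank = E. Remove E from Carol, Erin.
That leaves Carol = F. So Jack can't be F.
So Jack = L.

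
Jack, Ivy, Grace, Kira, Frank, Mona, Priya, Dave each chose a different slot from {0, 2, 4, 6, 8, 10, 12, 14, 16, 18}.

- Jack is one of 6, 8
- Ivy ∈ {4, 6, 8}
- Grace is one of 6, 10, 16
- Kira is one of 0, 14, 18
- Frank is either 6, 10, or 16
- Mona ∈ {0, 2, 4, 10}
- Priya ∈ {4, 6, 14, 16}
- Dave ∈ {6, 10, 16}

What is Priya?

14

Grace, Frank, Dave between them cover only {6, 10, 16} — a naked triple. Remove those values from Jack, Ivy, Mona, Priya.
That leaves Jack = 8. Eliminate 8 elsewhere: Ivy.
Ivy has just one choice, so Ivy = 4. Remove 4 from Mona, Priya.
So Priya = 14.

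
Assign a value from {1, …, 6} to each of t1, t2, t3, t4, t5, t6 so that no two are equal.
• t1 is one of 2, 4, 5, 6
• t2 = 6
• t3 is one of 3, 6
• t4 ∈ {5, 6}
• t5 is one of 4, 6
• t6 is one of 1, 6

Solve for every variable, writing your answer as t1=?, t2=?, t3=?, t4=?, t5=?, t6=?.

t1=2, t2=6, t3=3, t4=5, t5=4, t6=1

t2 has just one choice, so t2 = 6. Remove 6 from t1, t3, t4, t5, t6.
That leaves t3 = 3.
t4's domain is down to {5}, so t4 = 5. Strike 5 from t1.
t5 must be 4 (only option left). Remove 4 from t1.
That leaves t6 = 1.
t1 must be 2 (only option left).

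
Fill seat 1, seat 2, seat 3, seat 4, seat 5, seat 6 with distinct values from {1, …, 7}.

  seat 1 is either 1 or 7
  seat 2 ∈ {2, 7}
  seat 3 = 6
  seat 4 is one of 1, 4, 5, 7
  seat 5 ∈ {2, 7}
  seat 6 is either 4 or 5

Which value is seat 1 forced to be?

1

seat 3 has just one choice, so seat 3 = 6.
The 2 variables seat 2 and seat 5 are confined to {2, 7}, which locks those values in; drop them from seat 1, seat 4.
So seat 1 = 1.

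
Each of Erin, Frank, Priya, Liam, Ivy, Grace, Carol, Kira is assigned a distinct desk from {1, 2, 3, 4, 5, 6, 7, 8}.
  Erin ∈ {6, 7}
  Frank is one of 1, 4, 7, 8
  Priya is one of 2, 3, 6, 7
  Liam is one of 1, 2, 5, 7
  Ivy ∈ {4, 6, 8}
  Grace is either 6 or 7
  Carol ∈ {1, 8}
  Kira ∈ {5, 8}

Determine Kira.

5

The 8 variables together cover exactly {1, 2, 3, 4, 5, 6, 7, 8} — 8 values for 8 variables — and 3 appears only in Priya's list, so Priya = 3.
Among the 7 still-open variables, 2 fits only Liam (and all 7 values in {1, 2, 4, 5, 6, 7, 8} must be used), so Liam = 2.
Among the 6 still-open variables, 5 fits only Kira (and all 6 values in {1, 4, 5, 6, 7, 8} must be used), so Kira = 5.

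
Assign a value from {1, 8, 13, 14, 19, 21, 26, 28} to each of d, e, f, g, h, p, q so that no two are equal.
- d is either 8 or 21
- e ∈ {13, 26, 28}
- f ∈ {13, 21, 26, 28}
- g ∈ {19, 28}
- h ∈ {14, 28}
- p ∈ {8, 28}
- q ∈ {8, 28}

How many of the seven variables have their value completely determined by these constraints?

3

The 7 variables together cover exactly {8, 13, 14, 19, 21, 26, 28} — 7 values for 7 variables — and 14 appears only in h's list, so h = 14.
The 6 still-open variables together cover exactly {8, 13, 19, 21, 26, 28} — 6 values for 6 variables — and 19 appears only in g's list, so g = 19.
p and q share exactly the 2 values {8, 28}; by pigeonhole those values go to them, so strike 8, 28 from d, e, f.
d's domain is down to {21}, so d = 21. Eliminate 21 elsewhere: f.
Determined: d=21, g=19, h=14. The other variables each still have more than one consistent value. That makes 3.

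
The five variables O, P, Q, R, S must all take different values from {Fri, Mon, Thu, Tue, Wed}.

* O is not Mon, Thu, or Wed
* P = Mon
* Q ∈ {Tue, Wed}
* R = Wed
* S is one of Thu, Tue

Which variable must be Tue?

Q

P's domain is down to {Mon}, so P = Mon.
R's domain is down to {Wed}, so R = Wed. Strike Wed from Q.
So Tue goes to Q.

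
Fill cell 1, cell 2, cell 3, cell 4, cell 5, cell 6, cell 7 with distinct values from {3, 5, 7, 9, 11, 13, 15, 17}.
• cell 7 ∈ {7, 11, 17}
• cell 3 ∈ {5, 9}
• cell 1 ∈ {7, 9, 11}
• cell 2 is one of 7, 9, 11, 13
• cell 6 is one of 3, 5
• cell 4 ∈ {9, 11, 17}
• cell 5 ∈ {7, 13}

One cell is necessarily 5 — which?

The 7 variables draw from only 7 values {3, 5, 7, 9, 11, 13, 17}, so each is used; only cell 6 can be 3, hence cell 6 = 3.
The 6 still-open variables draw from only 6 values {5, 7, 9, 11, 13, 17}, so each is used; only cell 3 can be 5, hence cell 3 = 5.

cell 3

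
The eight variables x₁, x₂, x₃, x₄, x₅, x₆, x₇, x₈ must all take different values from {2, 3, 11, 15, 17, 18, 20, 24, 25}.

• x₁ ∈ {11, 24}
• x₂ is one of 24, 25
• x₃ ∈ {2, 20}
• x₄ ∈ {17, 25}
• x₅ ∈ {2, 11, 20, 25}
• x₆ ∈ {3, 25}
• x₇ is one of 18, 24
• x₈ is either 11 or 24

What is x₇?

Among the 8 variables, 3 fits only x₆ (and all 8 values in {2, 3, 11, 17, 18, 20, 24, 25} must be used), so x₆ = 3.
The 7 still-open variables draw from only 7 values {2, 11, 17, 18, 20, 24, 25}, so each is used; only x₄ can be 17, hence x₄ = 17.
The 6 still-open variables together cover exactly {2, 11, 18, 20, 24, 25} — 6 values for 6 variables — and 18 appears only in x₇'s list, so x₇ = 18.

18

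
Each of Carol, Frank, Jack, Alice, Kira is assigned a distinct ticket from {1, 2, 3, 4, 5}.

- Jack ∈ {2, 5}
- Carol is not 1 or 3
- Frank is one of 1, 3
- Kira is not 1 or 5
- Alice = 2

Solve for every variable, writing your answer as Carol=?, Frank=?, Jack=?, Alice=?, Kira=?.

Alice's domain is down to {2}, so Alice = 2. Remove 2 from Carol, Jack, Kira.
Jack has just one choice, so Jack = 5. So Carol can't be 5.
Carol's domain is down to {4}, so Carol = 4. So Kira can't be 4.
Kira has just one choice, so Kira = 3. Strike 3 from Frank.
Frank has just one choice, so Frank = 1.

Carol=4, Frank=1, Jack=5, Alice=2, Kira=3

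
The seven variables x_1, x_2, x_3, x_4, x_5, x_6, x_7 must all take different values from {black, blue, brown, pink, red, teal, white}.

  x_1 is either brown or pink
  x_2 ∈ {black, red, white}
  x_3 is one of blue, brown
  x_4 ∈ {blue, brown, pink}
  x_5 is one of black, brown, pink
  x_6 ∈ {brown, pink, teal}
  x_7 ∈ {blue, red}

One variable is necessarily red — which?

x_7

The 7 variables draw from only 7 values {black, blue, brown, pink, red, teal, white}, so each is used; only x_6 can be teal, hence x_6 = teal.
The 6 still-open variables together cover exactly {black, blue, brown, pink, red, white} — 6 values for 6 variables — and white appears only in x_2's list, so x_2 = white.
The 5 still-open variables draw from only 5 values {black, blue, brown, pink, red}, so each is used; only x_5 can be black, hence x_5 = black.
Among the 4 still-open variables, red fits only x_7 (and all 4 values in {blue, brown, pink, red} must be used), so x_7 = red.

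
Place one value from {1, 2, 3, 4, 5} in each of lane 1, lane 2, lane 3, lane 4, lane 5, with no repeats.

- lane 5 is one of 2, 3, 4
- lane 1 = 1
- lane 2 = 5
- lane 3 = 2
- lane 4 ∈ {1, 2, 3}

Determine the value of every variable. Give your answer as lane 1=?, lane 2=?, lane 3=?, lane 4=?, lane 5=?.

lane 1 must be 1 (only option left). Strike 1 from lane 4.
That leaves lane 2 = 5.
lane 3's domain is down to {2}, so lane 3 = 2. Strike 2 from lane 4, lane 5.
lane 4 must be 3 (only option left). Eliminate 3 elsewhere: lane 5.
lane 5's domain is down to {4}, so lane 5 = 4.

lane 1=1, lane 2=5, lane 3=2, lane 4=3, lane 5=4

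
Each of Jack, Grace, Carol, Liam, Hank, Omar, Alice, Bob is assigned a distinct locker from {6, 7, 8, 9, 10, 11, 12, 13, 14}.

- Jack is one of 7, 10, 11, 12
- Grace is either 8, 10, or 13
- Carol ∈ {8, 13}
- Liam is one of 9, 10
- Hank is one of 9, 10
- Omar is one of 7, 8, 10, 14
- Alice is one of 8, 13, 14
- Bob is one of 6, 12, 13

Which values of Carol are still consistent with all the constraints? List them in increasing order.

8, 13

The 2 variables Liam and Hank are confined to {9, 10}, which locks those values in; drop them from Jack, Grace, Omar.
The 2 variables Grace and Carol are confined to {8, 13}, which locks those values in; drop them from Omar, Alice, Bob.
Alice has just one choice, so Alice = 14. So Omar can't be 14.
Omar has just one choice, so Omar = 7. So Jack can't be 7.
No further eliminations apply; Carol can still be any of 8, 13.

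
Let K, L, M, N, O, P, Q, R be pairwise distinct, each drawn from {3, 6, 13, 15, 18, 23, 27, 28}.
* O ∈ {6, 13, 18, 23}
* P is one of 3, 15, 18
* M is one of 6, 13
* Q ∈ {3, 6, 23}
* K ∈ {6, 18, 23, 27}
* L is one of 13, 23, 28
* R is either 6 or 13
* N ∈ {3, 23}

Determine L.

The 8 variables draw from only 8 values {3, 6, 13, 15, 18, 23, 27, 28}, so each is used; only P can be 15, hence P = 15.
Among the 7 still-open variables, 27 fits only K (and all 7 values in {3, 6, 13, 18, 23, 27, 28} must be used), so K = 27.
The 6 still-open variables draw from only 6 values {3, 6, 13, 18, 23, 28}, so each is used; only O can be 18, hence O = 18.
The 5 still-open variables together cover exactly {3, 6, 13, 23, 28} — 5 values for 5 variables — and 28 appears only in L's list, so L = 28.

28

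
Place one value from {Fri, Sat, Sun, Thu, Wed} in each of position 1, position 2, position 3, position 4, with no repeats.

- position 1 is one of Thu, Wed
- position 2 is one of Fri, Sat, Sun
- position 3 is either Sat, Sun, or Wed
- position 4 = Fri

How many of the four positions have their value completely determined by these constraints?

1

position 4 must be Fri (only option left). So position 2 can't be Fri.
Determined: position 4=Fri. The other positions each still have more than one consistent value. That makes 1.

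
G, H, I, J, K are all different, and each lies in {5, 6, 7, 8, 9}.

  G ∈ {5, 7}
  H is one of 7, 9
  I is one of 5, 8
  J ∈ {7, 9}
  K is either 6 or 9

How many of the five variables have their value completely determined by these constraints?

3

The 5 variables draw from only 5 values {5, 6, 7, 8, 9}, so each is used; only K can be 6, hence K = 6.
The 4 still-open variables draw from only 4 values {5, 7, 8, 9}, so each is used; only I can be 8, hence I = 8.
Among the 3 still-open variables, 5 fits only G (and all 3 values in {5, 7, 9} must be used), so G = 5.
Determined: G=5, I=8, K=6. The other variables each still have more than one consistent value. That makes 3.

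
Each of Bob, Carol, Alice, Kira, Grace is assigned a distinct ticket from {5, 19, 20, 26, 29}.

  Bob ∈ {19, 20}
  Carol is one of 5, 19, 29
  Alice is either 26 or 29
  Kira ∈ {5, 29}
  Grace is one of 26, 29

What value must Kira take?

The 5 variables together cover exactly {5, 19, 20, 26, 29} — 5 values for 5 variables — and 20 appears only in Bob's list, so Bob = 20.
The 4 still-open variables together cover exactly {5, 19, 26, 29} — 4 values for 4 variables — and 19 appears only in Carol's list, so Carol = 19.
The 3 still-open variables draw from only 3 values {5, 26, 29}, so each is used; only Kira can be 5, hence Kira = 5.

5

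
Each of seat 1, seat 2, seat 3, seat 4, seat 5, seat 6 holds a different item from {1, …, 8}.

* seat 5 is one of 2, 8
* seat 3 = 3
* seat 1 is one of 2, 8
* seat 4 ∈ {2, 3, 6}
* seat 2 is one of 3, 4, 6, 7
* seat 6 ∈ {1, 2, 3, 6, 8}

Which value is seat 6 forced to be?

seat 3 must be 3 (only option left). So seat 2, seat 4, seat 6 can't be 3.
seat 1 and seat 5 share exactly the 2 values {2, 8}; by pigeonhole those values go to them, so strike 2, 8 from seat 4, seat 6.
seat 4 must be 6 (only option left). Eliminate 6 elsewhere: seat 2, seat 6.
So seat 6 = 1.

1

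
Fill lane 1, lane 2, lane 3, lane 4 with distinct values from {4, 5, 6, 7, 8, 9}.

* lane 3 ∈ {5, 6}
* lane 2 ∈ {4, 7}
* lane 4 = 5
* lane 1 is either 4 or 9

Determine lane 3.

6

lane 4 must be 5 (only option left). Eliminate 5 elsewhere: lane 3.
So lane 3 = 6.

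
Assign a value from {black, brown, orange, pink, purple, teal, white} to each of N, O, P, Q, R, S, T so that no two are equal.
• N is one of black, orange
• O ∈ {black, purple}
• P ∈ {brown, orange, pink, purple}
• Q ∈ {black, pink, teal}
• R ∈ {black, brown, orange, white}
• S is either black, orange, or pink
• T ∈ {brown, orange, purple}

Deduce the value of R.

white

The 7 variables draw from only 7 values {black, brown, orange, pink, purple, teal, white}, so each is used; only Q can be teal, hence Q = teal.
The 6 still-open variables draw from only 6 values {black, brown, orange, pink, purple, white}, so each is used; only R can be white, hence R = white.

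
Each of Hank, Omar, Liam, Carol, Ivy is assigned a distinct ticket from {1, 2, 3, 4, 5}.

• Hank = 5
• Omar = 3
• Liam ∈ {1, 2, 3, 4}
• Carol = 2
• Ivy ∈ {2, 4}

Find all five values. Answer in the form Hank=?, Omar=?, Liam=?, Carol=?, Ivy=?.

Hank's domain is down to {5}, so Hank = 5.
Omar's domain is down to {3}, so Omar = 3. Eliminate 3 elsewhere: Liam.
Carol has just one choice, so Carol = 2. Remove 2 from Liam, Ivy.
Ivy must be 4 (only option left). Eliminate 4 elsewhere: Liam.
Liam must be 1 (only option left).

Hank=5, Omar=3, Liam=1, Carol=2, Ivy=4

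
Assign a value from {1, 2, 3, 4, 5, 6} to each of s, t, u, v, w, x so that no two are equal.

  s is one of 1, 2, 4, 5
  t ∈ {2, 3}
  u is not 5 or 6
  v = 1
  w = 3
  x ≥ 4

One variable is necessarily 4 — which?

v must be 1 (only option left). Strike 1 from s, u.
w has just one choice, so w = 3. Strike 3 from t, u.
t has just one choice, so t = 2. Strike 2 from s, u.
So 4 goes to u.

u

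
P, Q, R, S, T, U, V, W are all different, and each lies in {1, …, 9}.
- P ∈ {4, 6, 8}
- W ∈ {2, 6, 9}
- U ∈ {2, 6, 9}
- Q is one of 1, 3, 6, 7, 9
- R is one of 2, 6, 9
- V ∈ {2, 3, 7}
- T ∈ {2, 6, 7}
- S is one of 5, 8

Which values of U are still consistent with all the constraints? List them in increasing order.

R, U, W between them cover only {2, 6, 9} — a naked triple. Remove those values from P, Q, T, V.
T's domain is down to {7}, so T = 7. Eliminate 7 elsewhere: Q, V.
V must be 3 (only option left). Strike 3 from Q.
Q must be 1 (only option left).
No further eliminations apply; U can still be any of 2, 6, 9.

2, 6, 9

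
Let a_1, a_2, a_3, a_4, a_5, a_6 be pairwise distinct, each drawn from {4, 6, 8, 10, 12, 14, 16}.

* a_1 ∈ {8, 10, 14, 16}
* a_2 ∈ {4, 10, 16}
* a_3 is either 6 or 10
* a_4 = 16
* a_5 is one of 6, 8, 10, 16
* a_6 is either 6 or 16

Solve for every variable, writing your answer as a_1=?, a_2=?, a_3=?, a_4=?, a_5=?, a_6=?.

a_4 has just one choice, so a_4 = 16. Remove 16 from a_1, a_2, a_5, a_6.
That leaves a_6 = 6. Remove 6 from a_3, a_5.
a_3 has just one choice, so a_3 = 10. Strike 10 from a_1, a_2, a_5.
a_5's domain is down to {8}, so a_5 = 8. Remove 8 from a_1.
That leaves a_1 = 14.
That leaves a_2 = 4.

a_1=14, a_2=4, a_3=10, a_4=16, a_5=8, a_6=6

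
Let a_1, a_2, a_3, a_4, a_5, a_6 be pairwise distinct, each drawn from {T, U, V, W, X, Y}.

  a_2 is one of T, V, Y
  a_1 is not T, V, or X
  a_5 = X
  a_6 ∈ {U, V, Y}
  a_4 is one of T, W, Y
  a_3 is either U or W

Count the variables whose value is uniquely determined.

1

a_5 has just one choice, so a_5 = X.
Determined: a_5=X. The other variables each still have more than one consistent value. That makes 1.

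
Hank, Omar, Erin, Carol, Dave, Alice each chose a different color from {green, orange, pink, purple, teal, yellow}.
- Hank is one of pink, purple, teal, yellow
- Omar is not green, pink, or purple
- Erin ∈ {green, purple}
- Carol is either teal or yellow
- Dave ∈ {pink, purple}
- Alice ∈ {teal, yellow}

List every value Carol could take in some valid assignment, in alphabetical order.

teal, yellow

The 6 variables together cover exactly {green, orange, pink, purple, teal, yellow} — 6 values for 6 variables — and green appears only in Erin's list, so Erin = green.
The 5 still-open variables draw from only 5 values {orange, pink, purple, teal, yellow}, so each is used; only Omar can be orange, hence Omar = orange.
The 2 variables Carol and Alice are confined to {teal, yellow}, which locks those values in; drop them from Hank.
No further eliminations apply; Carol can still be any of teal, yellow.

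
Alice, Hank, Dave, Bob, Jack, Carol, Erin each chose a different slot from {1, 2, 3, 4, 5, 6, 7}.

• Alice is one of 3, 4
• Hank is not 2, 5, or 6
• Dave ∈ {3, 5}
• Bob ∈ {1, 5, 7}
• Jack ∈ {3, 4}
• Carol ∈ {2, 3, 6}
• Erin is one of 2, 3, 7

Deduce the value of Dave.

The 7 variables draw from only 7 values {1, 2, 3, 4, 5, 6, 7}, so each is used; only Carol can be 6, hence Carol = 6.
The 6 still-open variables draw from only 6 values {1, 2, 3, 4, 5, 7}, so each is used; only Erin can be 2, hence Erin = 2.
The 2 variables Alice and Jack are confined to {3, 4}, which locks those values in; drop them from Hank, Dave.
So Dave = 5.

5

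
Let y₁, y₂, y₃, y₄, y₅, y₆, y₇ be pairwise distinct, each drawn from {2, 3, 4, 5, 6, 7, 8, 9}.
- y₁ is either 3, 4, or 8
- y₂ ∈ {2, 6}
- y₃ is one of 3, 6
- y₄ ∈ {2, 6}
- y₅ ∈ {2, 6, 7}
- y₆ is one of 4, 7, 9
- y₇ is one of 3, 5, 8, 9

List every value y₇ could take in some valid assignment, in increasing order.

5, 8, 9

y₂ and y₄ between them cover only {2, 6} — a naked pair. Remove those values from y₃, y₅.
y₃ has just one choice, so y₃ = 3. Strike 3 from y₁, y₇.
y₅ must be 7 (only option left). Eliminate 7 elsewhere: y₆.
No further eliminations apply; y₇ can still be any of 5, 8, 9.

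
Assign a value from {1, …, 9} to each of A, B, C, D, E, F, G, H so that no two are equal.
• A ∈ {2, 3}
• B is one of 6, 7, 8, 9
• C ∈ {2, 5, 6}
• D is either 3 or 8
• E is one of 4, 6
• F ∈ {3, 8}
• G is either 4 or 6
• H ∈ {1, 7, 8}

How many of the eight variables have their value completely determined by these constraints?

D and F share exactly the 2 values {3, 8}; by pigeonhole those values go to them, so strike 3, 8 from A, B, H.
A has just one choice, so A = 2. Strike 2 from C.
E and G share exactly the 2 values {4, 6}; by pigeonhole those values go to them, so strike 4, 6 from B, C.
That leaves C = 5.
Determined: A=2, C=5. The other variables each still have more than one consistent value. That makes 2.

2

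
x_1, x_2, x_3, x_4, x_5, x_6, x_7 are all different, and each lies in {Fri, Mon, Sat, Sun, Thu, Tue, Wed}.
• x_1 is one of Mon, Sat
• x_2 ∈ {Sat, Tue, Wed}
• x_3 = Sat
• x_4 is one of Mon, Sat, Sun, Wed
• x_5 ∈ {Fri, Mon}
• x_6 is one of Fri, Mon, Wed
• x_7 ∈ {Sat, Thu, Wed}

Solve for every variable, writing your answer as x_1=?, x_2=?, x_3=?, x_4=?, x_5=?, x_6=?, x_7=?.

x_3's domain is down to {Sat}, so x_3 = Sat. Strike Sat from x_1, x_2, x_4, x_7.
x_1's domain is down to {Mon}, so x_1 = Mon. Strike Mon from x_4, x_5, x_6.
x_5 must be Fri (only option left). Eliminate Fri elsewhere: x_6.
x_6's domain is down to {Wed}, so x_6 = Wed. Strike Wed from x_2, x_4, x_7.
x_7 has just one choice, so x_7 = Thu.
x_2 has just one choice, so x_2 = Tue.
x_4 has just one choice, so x_4 = Sun.

x_1=Mon, x_2=Tue, x_3=Sat, x_4=Sun, x_5=Fri, x_6=Wed, x_7=Thu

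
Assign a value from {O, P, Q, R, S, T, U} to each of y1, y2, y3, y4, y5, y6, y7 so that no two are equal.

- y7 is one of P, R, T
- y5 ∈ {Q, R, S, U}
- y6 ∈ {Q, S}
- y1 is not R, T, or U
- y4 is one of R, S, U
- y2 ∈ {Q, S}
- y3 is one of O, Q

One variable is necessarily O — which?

The 7 variables together cover exactly {O, P, Q, R, S, T, U} — 7 values for 7 variables — and T appears only in y7's list, so y7 = T.
Among the 6 still-open variables, P fits only y1 (and all 6 values in {O, P, Q, R, S, U} must be used), so y1 = P.
The 5 still-open variables together cover exactly {O, Q, R, S, U} — 5 values for 5 variables — and O appears only in y3's list, so y3 = O.

y3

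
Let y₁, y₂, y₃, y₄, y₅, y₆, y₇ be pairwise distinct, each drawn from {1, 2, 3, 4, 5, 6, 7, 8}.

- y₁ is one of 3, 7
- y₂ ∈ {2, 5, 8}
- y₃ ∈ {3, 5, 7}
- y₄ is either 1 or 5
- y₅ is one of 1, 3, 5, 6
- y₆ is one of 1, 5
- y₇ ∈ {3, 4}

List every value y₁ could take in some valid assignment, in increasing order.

3, 7

y₄ and y₆ share exactly the 2 values {1, 5}; by pigeonhole those values go to them, so strike 1, 5 from y₂, y₃, y₅.
The 2 variables y₁ and y₃ are confined to {3, 7}, which locks those values in; drop them from y₅, y₇.
y₅ has just one choice, so y₅ = 6.
That leaves y₇ = 4.
No further eliminations apply; y₁ can still be any of 3, 7.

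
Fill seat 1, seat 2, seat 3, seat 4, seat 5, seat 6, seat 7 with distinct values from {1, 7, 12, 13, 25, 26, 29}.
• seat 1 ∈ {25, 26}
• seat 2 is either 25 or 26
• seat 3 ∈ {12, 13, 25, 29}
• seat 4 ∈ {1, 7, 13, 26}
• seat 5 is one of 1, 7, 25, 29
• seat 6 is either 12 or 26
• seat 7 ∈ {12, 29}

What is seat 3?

seat 1 and seat 2 share exactly the 2 values {25, 26}; by pigeonhole those values go to them, so strike 25, 26 from seat 3, seat 4, seat 5, seat 6.
seat 6 must be 12 (only option left). Strike 12 from seat 3, seat 7.
seat 7 has just one choice, so seat 7 = 29. Remove 29 from seat 3, seat 5.
So seat 3 = 13.

13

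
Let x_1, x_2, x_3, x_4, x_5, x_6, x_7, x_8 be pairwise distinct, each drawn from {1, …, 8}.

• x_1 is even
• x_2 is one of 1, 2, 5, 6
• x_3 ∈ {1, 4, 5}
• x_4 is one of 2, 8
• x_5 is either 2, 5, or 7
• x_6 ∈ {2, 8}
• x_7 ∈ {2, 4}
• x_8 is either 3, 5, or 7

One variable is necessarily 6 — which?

The 8 variables draw from only 8 values {1, 2, 3, 4, 5, 6, 7, 8}, so each is used; only x_8 can be 3, hence x_8 = 3.
The 7 still-open variables draw from only 7 values {1, 2, 4, 5, 6, 7, 8}, so each is used; only x_5 can be 7, hence x_5 = 7.
x_4 and x_6 between them cover only {2, 8} — a naked pair. Remove those values from x_1, x_2, x_7.
That leaves x_7 = 4. So x_1, x_3 can't be 4.
So 6 goes to x_1.

x_1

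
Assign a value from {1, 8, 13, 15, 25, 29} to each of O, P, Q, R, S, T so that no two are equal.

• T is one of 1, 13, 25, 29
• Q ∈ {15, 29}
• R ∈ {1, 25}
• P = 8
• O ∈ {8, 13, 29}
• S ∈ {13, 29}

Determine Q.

P has just one choice, so P = 8. So O can't be 8.
The 5 still-open variables draw from only 5 values {1, 13, 15, 25, 29}, so each is used; only Q can be 15, hence Q = 15.

15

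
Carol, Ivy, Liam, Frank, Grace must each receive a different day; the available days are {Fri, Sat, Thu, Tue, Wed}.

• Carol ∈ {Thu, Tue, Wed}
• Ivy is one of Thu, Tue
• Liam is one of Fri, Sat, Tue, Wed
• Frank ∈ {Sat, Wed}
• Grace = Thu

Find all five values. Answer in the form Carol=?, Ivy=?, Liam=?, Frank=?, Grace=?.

Grace must be Thu (only option left). Strike Thu from Carol, Ivy.
Ivy must be Tue (only option left). Strike Tue from Carol, Liam.
That leaves Carol = Wed. Strike Wed from Liam, Frank.
Frank must be Sat (only option left). Remove Sat from Liam.
Liam has just one choice, so Liam = Fri.

Carol=Wed, Ivy=Tue, Liam=Fri, Frank=Sat, Grace=Thu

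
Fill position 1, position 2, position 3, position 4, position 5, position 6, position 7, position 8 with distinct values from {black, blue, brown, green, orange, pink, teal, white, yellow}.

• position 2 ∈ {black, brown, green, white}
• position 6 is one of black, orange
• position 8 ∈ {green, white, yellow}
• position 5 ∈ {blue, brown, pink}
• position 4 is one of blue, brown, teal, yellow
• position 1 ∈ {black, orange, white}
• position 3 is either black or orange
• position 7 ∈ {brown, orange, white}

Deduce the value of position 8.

yellow

position 3 and position 6 share exactly the 2 values {black, orange}; by pigeonhole those values go to them, so strike black, orange from position 1, position 2, position 7.
position 1 has just one choice, so position 1 = white. So position 2, position 7, position 8 can't be white.
That leaves position 7 = brown. Eliminate brown elsewhere: position 2, position 4, position 5.
position 2 must be green (only option left). So position 8 can't be green.
So position 8 = yellow.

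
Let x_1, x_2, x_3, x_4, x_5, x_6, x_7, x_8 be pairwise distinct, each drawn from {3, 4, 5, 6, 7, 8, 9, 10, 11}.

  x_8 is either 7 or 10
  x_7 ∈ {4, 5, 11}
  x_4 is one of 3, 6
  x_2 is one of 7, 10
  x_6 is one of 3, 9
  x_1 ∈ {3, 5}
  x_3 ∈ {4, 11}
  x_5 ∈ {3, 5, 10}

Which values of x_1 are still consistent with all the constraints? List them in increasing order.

The 8 variables draw from only 8 values {3, 4, 5, 6, 7, 9, 10, 11}, so each is used; only x_4 can be 6, hence x_4 = 6.
The 7 still-open variables together cover exactly {3, 4, 5, 7, 9, 10, 11} — 7 values for 7 variables — and 9 appears only in x_6's list, so x_6 = 9.
The 2 variables x_2 and x_8 are confined to {7, 10}, which locks those values in; drop them from x_5.
The 2 variables x_1 and x_5 are confined to {3, 5}, which locks those values in; drop them from x_7.
No further eliminations apply; x_1 can still be any of 3, 5.

3, 5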